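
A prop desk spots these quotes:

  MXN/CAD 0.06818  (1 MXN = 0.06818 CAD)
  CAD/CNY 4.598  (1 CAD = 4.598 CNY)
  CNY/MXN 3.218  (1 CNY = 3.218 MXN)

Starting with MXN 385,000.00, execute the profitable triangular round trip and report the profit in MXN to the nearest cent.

Profit: MXN 3,394.20

Profitable loop is MXN → CAD → CNY → MXN:
MXN 385,000.00 × 0.06818 = CAD 26,249.30
CAD 26,249.30 × 4.598 = CNY 120,694.28
CNY 120,694.28 × 3.218 = MXN 388,394.20
Profit = MXN 388,394.20 − MXN 385,000.00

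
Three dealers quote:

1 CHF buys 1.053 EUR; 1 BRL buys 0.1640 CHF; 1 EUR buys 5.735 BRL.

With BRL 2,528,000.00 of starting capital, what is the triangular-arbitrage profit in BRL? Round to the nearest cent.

Profitable loop is BRL → EUR → CHF → BRL:
BRL 2,528,000.00 ÷ 5.735 = EUR 440,802.09
EUR 440,802.09 ÷ 1.053 = CHF 418,615.47
CHF 418,615.47 ÷ 0.1640 = BRL 2,552,533.37
Profit = BRL 2,552,533.37 − BRL 2,528,000.00

Profit: BRL 24,533.37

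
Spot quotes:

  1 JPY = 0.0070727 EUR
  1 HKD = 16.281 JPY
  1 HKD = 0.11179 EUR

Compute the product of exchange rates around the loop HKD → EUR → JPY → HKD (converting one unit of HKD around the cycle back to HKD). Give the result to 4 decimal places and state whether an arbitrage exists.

0.9708 (arbitrage exists)

Around HKD → EUR → JPY → HKD: 1 × 0.11179 ÷ 0.0070727 ÷ 16.281 = 0.970815
Product < 1; profitable direction is HKD → JPY → EUR → HKD.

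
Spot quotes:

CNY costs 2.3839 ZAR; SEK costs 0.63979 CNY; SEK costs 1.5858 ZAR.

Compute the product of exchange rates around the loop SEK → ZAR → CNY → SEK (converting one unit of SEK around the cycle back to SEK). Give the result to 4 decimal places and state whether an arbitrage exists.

1.0397 (arbitrage exists)

Around SEK → ZAR → CNY → SEK: 1 × 1.5858 ÷ 2.3839 ÷ 0.63979 = 1.039736
Product > 1; profitable direction is SEK → ZAR → CNY → SEK.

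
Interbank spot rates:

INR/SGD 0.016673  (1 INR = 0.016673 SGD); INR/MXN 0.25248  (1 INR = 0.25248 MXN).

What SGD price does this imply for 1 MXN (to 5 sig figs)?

1 MXN ÷ 0.25248 = 3.96071 INR
3.96071 INR × 0.016673 = 0.0660369 SGD

MXN/SGD = 0.066037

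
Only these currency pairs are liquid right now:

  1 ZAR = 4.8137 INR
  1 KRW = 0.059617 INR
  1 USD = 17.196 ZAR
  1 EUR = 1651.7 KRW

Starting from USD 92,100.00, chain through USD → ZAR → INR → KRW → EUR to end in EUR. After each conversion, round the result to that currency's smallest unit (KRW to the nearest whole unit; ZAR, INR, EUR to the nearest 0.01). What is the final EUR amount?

EUR 77,422.07

USD 92,100.00 × 17.196 = ZAR 1,583,751.60
ZAR 1,583,751.60 × 4.8137 = INR 7,623,705.08
INR 7,623,705.08 ÷ 0.059617 = KRW 127,878,039
KRW 127,878,039 ÷ 1651.7 = EUR 77,422.07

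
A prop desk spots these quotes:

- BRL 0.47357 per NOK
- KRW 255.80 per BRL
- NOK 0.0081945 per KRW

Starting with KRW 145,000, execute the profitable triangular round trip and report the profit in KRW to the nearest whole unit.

Profitable loop is KRW → BRL → NOK → KRW:
KRW 145,000 ÷ 255.80 = BRL 566.85
BRL 566.85 ÷ 0.47357 = NOK 1,196.97
NOK 1,196.97 ÷ 0.0081945 = KRW 146,070
Profit = KRW 146,070 − KRW 145,000

Profit: KRW 1,070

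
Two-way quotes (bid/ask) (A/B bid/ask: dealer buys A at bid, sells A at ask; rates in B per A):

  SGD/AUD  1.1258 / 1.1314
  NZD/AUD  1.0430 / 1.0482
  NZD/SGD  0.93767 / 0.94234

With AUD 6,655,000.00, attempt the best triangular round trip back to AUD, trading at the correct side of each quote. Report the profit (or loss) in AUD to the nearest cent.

Best loop AUD → NZD → SGD → AUD:
AUD 6,655,000.00 ÷ 1.0482 (buy NZD at ask) = NZD 6,348,979.20
NZD 6,348,979.20 × 0.93767 (sell NZD at bid) = SGD 5,953,247.33
SGD 5,953,247.33 × 1.1258 (sell SGD at bid) = AUD 6,702,165.84

Net profit: AUD 47,165.84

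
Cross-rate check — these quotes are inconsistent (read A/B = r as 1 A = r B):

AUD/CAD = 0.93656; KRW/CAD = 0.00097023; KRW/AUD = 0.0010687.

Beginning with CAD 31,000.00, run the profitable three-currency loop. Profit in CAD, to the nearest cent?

Profitable loop is CAD → KRW → AUD → CAD:
CAD 31,000.00 ÷ 0.00097023 = KRW 31,951,187
KRW 31,951,187 × 0.0010687 = AUD 34,146.23
AUD 34,146.23 × 0.93656 = CAD 31,980.00
Profit = CAD 31,980.00 − CAD 31,000.00

Profit: CAD 980.00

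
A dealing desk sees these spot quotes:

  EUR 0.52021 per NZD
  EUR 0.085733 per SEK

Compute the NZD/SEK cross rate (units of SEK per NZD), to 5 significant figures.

1 NZD × 0.52021 = 0.52021 EUR
0.52021 EUR ÷ 0.085733 = 6.06779 SEK

NZD/SEK = 6.0678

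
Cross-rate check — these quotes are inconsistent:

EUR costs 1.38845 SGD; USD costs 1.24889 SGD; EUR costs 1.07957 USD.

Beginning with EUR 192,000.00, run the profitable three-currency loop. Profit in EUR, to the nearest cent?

Profitable loop is EUR → SGD → USD → EUR:
EUR 192,000.00 × 1.38845 = SGD 266,582.40
SGD 266,582.40 ÷ 1.24889 = USD 213,455.47
USD 213,455.47 ÷ 1.07957 = EUR 197,722.68
Profit = EUR 197,722.68 − EUR 192,000.00

Profit: EUR 5,722.68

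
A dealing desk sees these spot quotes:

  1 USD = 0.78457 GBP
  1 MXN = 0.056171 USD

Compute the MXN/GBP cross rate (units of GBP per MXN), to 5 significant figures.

1 MXN × 0.056171 = 0.056171 USD
0.056171 USD × 0.78457 = 0.0440701 GBP

MXN/GBP = 0.044070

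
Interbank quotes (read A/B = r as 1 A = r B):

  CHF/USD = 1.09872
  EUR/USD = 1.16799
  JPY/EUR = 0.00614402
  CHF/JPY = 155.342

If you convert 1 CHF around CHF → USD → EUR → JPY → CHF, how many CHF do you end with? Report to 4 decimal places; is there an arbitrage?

0.9856 (arbitrage exists)

Around CHF → USD → EUR → JPY → CHF: 1 × 1.09872 ÷ 1.16799 ÷ 0.00614402 ÷ 155.342 = 0.985613
Product < 1; profitable direction is CHF → JPY → EUR → USD → CHF.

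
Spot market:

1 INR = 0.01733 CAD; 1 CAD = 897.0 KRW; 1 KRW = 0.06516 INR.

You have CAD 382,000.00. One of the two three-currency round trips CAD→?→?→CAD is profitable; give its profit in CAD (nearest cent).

Profit: CAD 4,932.71

Profitable loop is CAD → KRW → INR → CAD:
CAD 382,000.00 × 897.0 = KRW 342,654,000
KRW 342,654,000 × 0.06516 = INR 22,327,334.64
INR 22,327,334.64 × 0.01733 = CAD 386,932.71
Profit = CAD 386,932.71 − CAD 382,000.00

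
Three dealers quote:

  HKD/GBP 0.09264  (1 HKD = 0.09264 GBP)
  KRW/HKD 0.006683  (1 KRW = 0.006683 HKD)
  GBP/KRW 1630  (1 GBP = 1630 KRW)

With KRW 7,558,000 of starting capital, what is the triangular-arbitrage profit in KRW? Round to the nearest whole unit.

Profit: KRW 69,189

Profitable loop is KRW → HKD → GBP → KRW:
KRW 7,558,000 × 0.006683 = HKD 50,510.11
HKD 50,510.11 × 0.09264 = GBP 4,679.26
GBP 4,679.26 × 1630 = KRW 7,627,189
Profit = KRW 7,627,189 − KRW 7,558,000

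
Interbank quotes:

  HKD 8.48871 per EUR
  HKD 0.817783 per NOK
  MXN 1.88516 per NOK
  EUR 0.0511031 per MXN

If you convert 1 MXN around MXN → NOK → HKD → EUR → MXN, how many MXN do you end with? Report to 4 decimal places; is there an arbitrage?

1.0000 (no arbitrage)

Around MXN → NOK → HKD → EUR → MXN: 1 ÷ 1.88516 × 0.817783 ÷ 8.48871 ÷ 0.0511031 = 1.000002
Product ≈ 1 (deviation 0.000%, within rounding noise).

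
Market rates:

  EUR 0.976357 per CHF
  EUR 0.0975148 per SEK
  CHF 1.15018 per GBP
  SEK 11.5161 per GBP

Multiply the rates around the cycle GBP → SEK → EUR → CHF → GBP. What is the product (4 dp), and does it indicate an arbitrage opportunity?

1.0000 (no arbitrage)

Around GBP → SEK → EUR → CHF → GBP: 1 × 11.5161 × 0.0975148 ÷ 0.976357 ÷ 1.15018 = 1.000003
Product ≈ 1 (deviation 0.000%, within rounding noise).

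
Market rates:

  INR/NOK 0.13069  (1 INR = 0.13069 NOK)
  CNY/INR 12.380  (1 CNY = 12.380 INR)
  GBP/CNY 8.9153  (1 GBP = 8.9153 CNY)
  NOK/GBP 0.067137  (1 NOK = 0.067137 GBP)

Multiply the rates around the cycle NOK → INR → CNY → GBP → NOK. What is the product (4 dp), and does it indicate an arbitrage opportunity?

1.0326 (arbitrage exists)

Around NOK → INR → CNY → GBP → NOK: 1 ÷ 0.13069 ÷ 12.380 ÷ 8.9153 ÷ 0.067137 = 1.032617
Product > 1; profitable direction is NOK → INR → CNY → GBP → NOK.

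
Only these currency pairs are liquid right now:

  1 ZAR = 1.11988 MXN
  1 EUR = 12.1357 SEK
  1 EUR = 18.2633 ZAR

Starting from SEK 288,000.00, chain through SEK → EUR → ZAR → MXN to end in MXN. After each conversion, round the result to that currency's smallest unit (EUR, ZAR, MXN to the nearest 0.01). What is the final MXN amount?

SEK 288,000.00 ÷ 12.1357 = EUR 23,731.63
EUR 23,731.63 × 18.2633 = ZAR 433,417.88
ZAR 433,417.88 × 1.11988 = MXN 485,376.02

MXN 485,376.02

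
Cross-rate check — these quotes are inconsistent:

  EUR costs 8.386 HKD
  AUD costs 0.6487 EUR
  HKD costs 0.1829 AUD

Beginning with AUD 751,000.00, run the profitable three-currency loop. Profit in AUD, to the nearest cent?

Profit: AUD 3,792.33

Profitable loop is AUD → HKD → EUR → AUD:
AUD 751,000.00 ÷ 0.1829 = HKD 4,106,068.89
HKD 4,106,068.89 ÷ 8.386 = EUR 489,633.78
EUR 489,633.78 ÷ 0.6487 = AUD 754,792.33
Profit = AUD 754,792.33 − AUD 751,000.00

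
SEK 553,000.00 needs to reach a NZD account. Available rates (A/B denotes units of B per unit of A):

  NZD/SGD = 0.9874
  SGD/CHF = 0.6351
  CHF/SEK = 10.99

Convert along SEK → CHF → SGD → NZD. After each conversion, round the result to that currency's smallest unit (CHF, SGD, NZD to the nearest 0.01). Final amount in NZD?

NZD 80,240.24

SEK 553,000.00 ÷ 10.99 = CHF 50,318.47
CHF 50,318.47 ÷ 0.6351 = SGD 79,229.21
SGD 79,229.21 ÷ 0.9874 = NZD 80,240.24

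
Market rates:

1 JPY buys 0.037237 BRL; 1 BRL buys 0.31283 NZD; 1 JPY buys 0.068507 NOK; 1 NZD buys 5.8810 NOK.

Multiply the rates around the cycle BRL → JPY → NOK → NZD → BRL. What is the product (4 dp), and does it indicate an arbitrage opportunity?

Around BRL → JPY → NOK → NZD → BRL: 1 ÷ 0.037237 × 0.068507 ÷ 5.8810 ÷ 0.31283 = 1.000002
Product ≈ 1 (deviation 0.000%, within rounding noise).

1.0000 (no arbitrage)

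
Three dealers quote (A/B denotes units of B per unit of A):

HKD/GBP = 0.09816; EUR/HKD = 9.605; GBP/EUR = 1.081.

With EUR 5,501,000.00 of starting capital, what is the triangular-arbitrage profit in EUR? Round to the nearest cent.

Profitable loop is EUR → HKD → GBP → EUR:
EUR 5,501,000.00 × 9.605 = HKD 52,837,105.00
HKD 52,837,105.00 × 0.09816 = GBP 5,186,490.23
GBP 5,186,490.23 × 1.081 = EUR 5,606,595.94
Profit = EUR 5,606,595.94 − EUR 5,501,000.00

Profit: EUR 105,595.94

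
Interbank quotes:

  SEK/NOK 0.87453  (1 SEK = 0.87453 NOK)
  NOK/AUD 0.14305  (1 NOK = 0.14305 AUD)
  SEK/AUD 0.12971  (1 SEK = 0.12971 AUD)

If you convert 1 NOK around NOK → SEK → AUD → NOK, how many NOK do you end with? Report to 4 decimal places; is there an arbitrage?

1.0368 (arbitrage exists)

Around NOK → SEK → AUD → NOK: 1 ÷ 0.87453 × 0.12971 ÷ 0.14305 = 1.036838
Product > 1; profitable direction is NOK → SEK → AUD → NOK.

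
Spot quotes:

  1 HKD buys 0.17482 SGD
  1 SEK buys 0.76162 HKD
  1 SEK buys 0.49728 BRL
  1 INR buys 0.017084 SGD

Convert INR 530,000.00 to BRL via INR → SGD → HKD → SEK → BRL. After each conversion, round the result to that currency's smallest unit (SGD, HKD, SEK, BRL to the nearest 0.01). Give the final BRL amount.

BRL 33,817.15

INR 530,000.00 × 0.017084 = SGD 9,054.52
SGD 9,054.52 ÷ 0.17482 = HKD 51,793.39
HKD 51,793.39 ÷ 0.76162 = SEK 68,004.24
SEK 68,004.24 × 0.49728 = BRL 33,817.15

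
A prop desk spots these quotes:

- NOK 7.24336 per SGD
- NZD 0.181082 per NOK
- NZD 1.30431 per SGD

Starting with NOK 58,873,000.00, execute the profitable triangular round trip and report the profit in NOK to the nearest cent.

Profitable loop is NOK → NZD → SGD → NOK:
NOK 58,873,000.00 × 0.181082 = NZD 10,660,840.59
NZD 10,660,840.59 ÷ 1.30431 = SGD 8,173,548.15
SGD 8,173,548.15 × 7.24336 = NOK 59,203,951.72
Profit = NOK 59,203,951.72 − NOK 58,873,000.00

Profit: NOK 330,951.72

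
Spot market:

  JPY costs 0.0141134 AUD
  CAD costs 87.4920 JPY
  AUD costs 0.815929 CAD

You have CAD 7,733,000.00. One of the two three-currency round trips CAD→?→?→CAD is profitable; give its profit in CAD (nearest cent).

Profit: CAD 58,128.62

Profitable loop is CAD → JPY → AUD → CAD:
CAD 7,733,000.00 × 87.4920 = JPY 676,575,636
JPY 676,575,636 × 0.0141134 = AUD 9,548,782.58
AUD 9,548,782.58 × 0.815929 = CAD 7,791,128.62
Profit = CAD 7,791,128.62 − CAD 7,733,000.00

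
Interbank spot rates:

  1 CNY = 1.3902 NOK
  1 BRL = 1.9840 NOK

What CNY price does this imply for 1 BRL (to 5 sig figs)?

1 BRL × 1.9840 = 1.984 NOK
1.984 NOK ÷ 1.3902 = 1.42713 CNY

BRL/CNY = 1.4271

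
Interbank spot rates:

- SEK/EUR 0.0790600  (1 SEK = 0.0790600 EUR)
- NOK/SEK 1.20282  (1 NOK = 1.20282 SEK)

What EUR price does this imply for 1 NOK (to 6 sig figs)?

NOK/EUR = 0.0950949

1 NOK × 1.20282 = 1.20282 SEK
1.20282 SEK × 0.0790600 = 0.0950949 EUR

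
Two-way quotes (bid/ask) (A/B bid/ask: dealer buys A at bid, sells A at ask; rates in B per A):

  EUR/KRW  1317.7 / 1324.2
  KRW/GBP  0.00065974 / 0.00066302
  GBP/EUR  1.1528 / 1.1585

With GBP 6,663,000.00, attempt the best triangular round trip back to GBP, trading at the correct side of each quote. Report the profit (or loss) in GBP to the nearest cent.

Best loop GBP → EUR → KRW → GBP:
GBP 6,663,000.00 × 1.1528 (sell GBP at bid) = EUR 7,681,106.40
EUR 7,681,106.40 × 1317.7 (sell EUR at bid) = KRW 10,121,393,903
KRW 10,121,393,903 × 0.00065974 (sell KRW at bid) = GBP 6,677,488.41

Net profit: GBP 14,488.41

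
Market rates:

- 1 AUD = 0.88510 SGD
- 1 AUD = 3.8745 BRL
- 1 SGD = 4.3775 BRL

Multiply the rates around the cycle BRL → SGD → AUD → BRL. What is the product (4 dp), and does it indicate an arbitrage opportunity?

Around BRL → SGD → AUD → BRL: 1 ÷ 4.3775 ÷ 0.88510 × 3.8745 = 0.999993
Product ≈ 1 (deviation 0.001%, within rounding noise).

1.0000 (no arbitrage)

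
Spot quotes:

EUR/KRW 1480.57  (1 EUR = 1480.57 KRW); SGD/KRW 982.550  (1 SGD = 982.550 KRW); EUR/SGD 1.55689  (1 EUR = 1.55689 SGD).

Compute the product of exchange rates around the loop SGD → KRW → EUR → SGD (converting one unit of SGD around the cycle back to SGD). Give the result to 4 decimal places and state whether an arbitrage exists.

Around SGD → KRW → EUR → SGD: 1 × 982.550 ÷ 1480.57 × 1.55689 = 1.033198
Product > 1; profitable direction is SGD → KRW → EUR → SGD.

1.0332 (arbitrage exists)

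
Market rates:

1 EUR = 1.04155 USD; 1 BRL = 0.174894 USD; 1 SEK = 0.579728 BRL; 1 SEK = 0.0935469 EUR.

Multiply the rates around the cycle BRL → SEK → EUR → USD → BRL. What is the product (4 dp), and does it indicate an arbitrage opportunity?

0.9610 (arbitrage exists)

Around BRL → SEK → EUR → USD → BRL: 1 ÷ 0.579728 × 0.0935469 × 1.04155 ÷ 0.174894 = 0.960971
Product < 1; profitable direction is BRL → USD → EUR → SEK → BRL.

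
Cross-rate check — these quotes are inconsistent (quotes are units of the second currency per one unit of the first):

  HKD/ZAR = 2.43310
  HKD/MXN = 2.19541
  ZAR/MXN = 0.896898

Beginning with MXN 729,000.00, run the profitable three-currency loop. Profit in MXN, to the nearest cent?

Profit: MXN 4,398.73

Profitable loop is MXN → ZAR → HKD → MXN:
MXN 729,000.00 ÷ 0.896898 = ZAR 812,801.46
ZAR 812,801.46 ÷ 2.43310 = HKD 334,060.03
HKD 334,060.03 × 2.19541 = MXN 733,398.73
Profit = MXN 733,398.73 − MXN 729,000.00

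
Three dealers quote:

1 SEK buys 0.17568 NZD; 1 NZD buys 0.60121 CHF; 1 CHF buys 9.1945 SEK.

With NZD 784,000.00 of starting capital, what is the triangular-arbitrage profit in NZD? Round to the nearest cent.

Profit: NZD 23,308.32

Profitable loop is NZD → SEK → CHF → NZD:
NZD 784,000.00 ÷ 0.17568 = SEK 4,462,659.38
SEK 4,462,659.38 ÷ 9.1945 = CHF 485,361.83
CHF 485,361.83 ÷ 0.60121 = NZD 807,308.32
Profit = NZD 807,308.32 − NZD 784,000.00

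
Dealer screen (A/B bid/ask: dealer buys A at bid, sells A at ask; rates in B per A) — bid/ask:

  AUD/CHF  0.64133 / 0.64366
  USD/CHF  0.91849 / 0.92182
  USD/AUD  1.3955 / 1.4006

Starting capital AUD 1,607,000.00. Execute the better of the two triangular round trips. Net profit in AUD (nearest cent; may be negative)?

Net profit: AUD 30,267.59

Best loop AUD → USD → CHF → AUD:
AUD 1,607,000.00 ÷ 1.4006 (buy USD at ask) = USD 1,147,365.41
USD 1,147,365.41 × 0.91849 (sell USD at bid) = CHF 1,053,843.66
CHF 1,053,843.66 ÷ 0.64366 (buy AUD at ask) = AUD 1,637,267.59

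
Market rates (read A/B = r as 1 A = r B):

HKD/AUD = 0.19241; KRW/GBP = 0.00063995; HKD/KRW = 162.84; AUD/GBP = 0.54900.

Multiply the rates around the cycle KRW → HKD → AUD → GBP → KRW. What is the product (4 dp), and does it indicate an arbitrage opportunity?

1.0137 (arbitrage exists)

Around KRW → HKD → AUD → GBP → KRW: 1 ÷ 162.84 × 0.19241 × 0.54900 ÷ 0.00063995 = 1.013661
Product > 1; profitable direction is KRW → HKD → AUD → GBP → KRW.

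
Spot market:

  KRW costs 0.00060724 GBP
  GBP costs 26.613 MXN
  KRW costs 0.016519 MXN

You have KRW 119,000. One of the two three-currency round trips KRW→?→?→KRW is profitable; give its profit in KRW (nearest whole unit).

Profitable loop is KRW → MXN → GBP → KRW:
KRW 119,000 × 0.016519 = MXN 1,965.76
MXN 1,965.76 ÷ 26.613 = GBP 73.86
GBP 73.86 ÷ 0.00060724 = KRW 121,640
Profit = KRW 121,640 − KRW 119,000

Profit: KRW 2,640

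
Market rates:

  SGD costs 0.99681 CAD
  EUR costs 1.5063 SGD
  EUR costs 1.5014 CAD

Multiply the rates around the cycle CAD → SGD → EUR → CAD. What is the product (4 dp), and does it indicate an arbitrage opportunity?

0.9999 (no arbitrage)

Around CAD → SGD → EUR → CAD: 1 ÷ 0.99681 ÷ 1.5063 × 1.5014 = 0.999937
Product ≈ 1 (deviation 0.006%, within rounding noise).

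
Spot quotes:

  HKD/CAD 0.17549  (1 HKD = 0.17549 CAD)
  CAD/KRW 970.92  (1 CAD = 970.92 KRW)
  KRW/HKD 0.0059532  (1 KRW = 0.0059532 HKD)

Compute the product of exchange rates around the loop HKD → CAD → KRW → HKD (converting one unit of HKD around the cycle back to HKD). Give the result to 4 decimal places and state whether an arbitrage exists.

1.0143 (arbitrage exists)

Around HKD → CAD → KRW → HKD: 1 × 0.17549 × 970.92 × 0.0059532 = 1.014346
Product > 1; profitable direction is HKD → CAD → KRW → HKD.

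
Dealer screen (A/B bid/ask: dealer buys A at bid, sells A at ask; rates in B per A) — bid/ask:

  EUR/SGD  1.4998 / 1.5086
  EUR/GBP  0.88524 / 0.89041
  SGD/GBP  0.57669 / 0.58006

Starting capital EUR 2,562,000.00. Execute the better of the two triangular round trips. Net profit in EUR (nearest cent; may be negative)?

Net profit: EUR 29,750.16

Best loop EUR → GBP → SGD → EUR:
EUR 2,562,000.00 × 0.88524 (sell EUR at bid) = GBP 2,267,984.88
GBP 2,267,984.88 ÷ 0.58006 (buy SGD at ask) = SGD 3,909,914.28
SGD 3,909,914.28 ÷ 1.5086 (buy EUR at ask) = EUR 2,591,750.16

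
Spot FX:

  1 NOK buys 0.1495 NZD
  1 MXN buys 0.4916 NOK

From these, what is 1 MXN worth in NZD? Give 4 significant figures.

MXN/NZD = 0.07349

1 MXN × 0.4916 = 0.4916 NOK
0.4916 NOK × 0.1495 = 0.0734942 NZD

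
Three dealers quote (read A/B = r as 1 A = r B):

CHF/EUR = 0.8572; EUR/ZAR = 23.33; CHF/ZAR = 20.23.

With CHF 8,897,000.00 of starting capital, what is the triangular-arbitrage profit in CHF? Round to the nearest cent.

Profit: CHF 103,001.30

Profitable loop is CHF → ZAR → EUR → CHF:
CHF 8,897,000.00 × 20.23 = ZAR 179,986,310.00
ZAR 179,986,310.00 ÷ 23.33 = EUR 7,714,801.11
EUR 7,714,801.11 ÷ 0.8572 = CHF 9,000,001.30
Profit = CHF 9,000,001.30 − CHF 8,897,000.00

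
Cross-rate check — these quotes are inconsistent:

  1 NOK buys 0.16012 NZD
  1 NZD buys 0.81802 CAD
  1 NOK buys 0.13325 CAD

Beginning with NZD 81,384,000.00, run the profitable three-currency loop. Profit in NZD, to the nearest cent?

Profitable loop is NZD → NOK → CAD → NZD:
NZD 81,384,000.00 ÷ 0.16012 = NOK 508,268,798.40
NOK 508,268,798.40 × 0.13325 = CAD 67,726,817.39
CAD 67,726,817.39 ÷ 0.81802 = NZD 82,793,595.98
Profit = NZD 82,793,595.98 − NZD 81,384,000.00

Profit: NZD 1,409,595.98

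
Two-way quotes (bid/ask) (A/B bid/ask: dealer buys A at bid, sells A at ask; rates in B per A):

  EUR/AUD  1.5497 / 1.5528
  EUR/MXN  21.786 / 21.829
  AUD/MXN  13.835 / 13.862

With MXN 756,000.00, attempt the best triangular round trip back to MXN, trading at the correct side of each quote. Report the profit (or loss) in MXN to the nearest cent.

Best loop MXN → AUD → EUR → MXN:
MXN 756,000.00 ÷ 13.862 (buy AUD at ask) = AUD 54,537.58
AUD 54,537.58 ÷ 1.5528 (buy EUR at ask) = EUR 35,122.09
EUR 35,122.09 × 21.786 (sell EUR at bid) = MXN 765,169.90

Net profit: MXN 9,169.90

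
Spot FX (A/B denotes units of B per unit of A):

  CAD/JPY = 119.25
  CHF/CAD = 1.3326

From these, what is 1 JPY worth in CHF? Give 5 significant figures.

1 JPY ÷ 119.25 = 0.00838574 CAD
0.00838574 CAD ÷ 1.3326 = 0.00629277 CHF

JPY/CHF = 0.0062928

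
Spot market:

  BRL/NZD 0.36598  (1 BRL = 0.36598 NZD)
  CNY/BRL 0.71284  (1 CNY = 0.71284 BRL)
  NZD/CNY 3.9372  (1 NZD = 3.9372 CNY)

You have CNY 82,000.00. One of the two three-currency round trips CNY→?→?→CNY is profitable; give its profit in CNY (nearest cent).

Profitable loop is CNY → BRL → NZD → CNY:
CNY 82,000.00 × 0.71284 = BRL 58,452.88
BRL 58,452.88 × 0.36598 = NZD 21,392.59
NZD 21,392.59 × 3.9372 = CNY 84,226.89
Profit = CNY 84,226.89 − CNY 82,000.00

Profit: CNY 2,226.89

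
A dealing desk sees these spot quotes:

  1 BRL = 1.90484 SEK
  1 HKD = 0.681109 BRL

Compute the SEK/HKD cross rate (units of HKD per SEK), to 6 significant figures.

SEK/HKD = 0.770770

1 SEK ÷ 1.90484 = 0.524978 BRL
0.524978 BRL ÷ 0.681109 = 0.77077 HKD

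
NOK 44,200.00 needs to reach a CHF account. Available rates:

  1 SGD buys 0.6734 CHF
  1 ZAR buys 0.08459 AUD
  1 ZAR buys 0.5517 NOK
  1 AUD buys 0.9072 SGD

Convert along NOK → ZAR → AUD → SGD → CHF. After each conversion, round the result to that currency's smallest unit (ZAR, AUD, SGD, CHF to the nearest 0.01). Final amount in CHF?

CHF 4,140.13

NOK 44,200.00 ÷ 0.5517 = ZAR 80,116.01
ZAR 80,116.01 × 0.08459 = AUD 6,777.01
AUD 6,777.01 × 0.9072 = SGD 6,148.10
SGD 6,148.10 × 0.6734 = CHF 4,140.13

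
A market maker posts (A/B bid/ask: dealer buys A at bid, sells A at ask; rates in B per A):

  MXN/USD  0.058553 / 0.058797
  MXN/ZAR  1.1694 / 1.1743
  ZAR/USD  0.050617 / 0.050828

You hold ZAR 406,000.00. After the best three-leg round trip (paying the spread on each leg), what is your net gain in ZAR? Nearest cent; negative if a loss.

Best loop ZAR → USD → MXN → ZAR:
ZAR 406,000.00 × 0.050617 (sell ZAR at bid) = USD 20,550.50
USD 20,550.50 ÷ 0.058797 (buy MXN at ask) = MXN 349,516.17
MXN 349,516.17 × 1.1694 (sell MXN at bid) = ZAR 408,724.20

Net profit: ZAR 2,724.20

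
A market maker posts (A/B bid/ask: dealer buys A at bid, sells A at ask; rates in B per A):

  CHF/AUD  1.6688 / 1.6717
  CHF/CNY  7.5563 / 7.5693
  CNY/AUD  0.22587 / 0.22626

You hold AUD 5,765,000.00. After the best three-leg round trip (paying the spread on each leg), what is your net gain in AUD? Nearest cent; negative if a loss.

Net profit: AUD 120,843.54

Best loop AUD → CHF → CNY → AUD:
AUD 5,765,000.00 ÷ 1.6717 (buy CHF at ask) = CHF 3,448,585.27
CHF 3,448,585.27 × 7.5563 (sell CHF at bid) = CNY 26,058,544.89
CNY 26,058,544.89 × 0.22587 (sell CNY at bid) = AUD 5,885,843.54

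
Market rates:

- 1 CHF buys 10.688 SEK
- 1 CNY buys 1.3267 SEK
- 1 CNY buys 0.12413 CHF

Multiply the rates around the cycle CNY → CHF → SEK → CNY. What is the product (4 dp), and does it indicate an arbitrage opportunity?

1.0000 (no arbitrage)

Around CNY → CHF → SEK → CNY: 1 × 0.12413 × 10.688 ÷ 1.3267 = 1.000001
Product ≈ 1 (deviation 0.000%, within rounding noise).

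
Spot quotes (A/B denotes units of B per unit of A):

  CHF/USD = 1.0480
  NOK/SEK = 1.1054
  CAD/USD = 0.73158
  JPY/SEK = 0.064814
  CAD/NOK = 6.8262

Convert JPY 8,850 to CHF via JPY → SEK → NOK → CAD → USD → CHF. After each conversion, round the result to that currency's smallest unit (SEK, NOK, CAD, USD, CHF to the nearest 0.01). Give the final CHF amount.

CHF 53.06

JPY 8,850 × 0.064814 = SEK 573.60
SEK 573.60 ÷ 1.1054 = NOK 518.91
NOK 518.91 ÷ 6.8262 = CAD 76.02
CAD 76.02 × 0.73158 = USD 55.61
USD 55.61 ÷ 1.0480 = CHF 53.06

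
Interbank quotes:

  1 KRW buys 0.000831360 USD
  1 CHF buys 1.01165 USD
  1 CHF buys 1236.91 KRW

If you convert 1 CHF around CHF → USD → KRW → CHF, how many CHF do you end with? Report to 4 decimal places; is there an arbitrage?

0.9838 (arbitrage exists)

Around CHF → USD → KRW → CHF: 1 × 1.01165 ÷ 0.000831360 ÷ 1236.91 = 0.983791
Product < 1; profitable direction is CHF → KRW → USD → CHF.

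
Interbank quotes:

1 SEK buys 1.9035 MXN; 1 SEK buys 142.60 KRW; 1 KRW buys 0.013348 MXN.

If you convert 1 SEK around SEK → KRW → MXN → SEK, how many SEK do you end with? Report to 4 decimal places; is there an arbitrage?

Around SEK → KRW → MXN → SEK: 1 × 142.60 × 0.013348 ÷ 1.9035 = 0.999960
Product ≈ 1 (deviation 0.004%, within rounding noise).

1.0000 (no arbitrage)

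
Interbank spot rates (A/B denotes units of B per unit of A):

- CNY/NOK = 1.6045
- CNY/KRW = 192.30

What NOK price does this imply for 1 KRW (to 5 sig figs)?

1 KRW ÷ 192.30 = 0.00520021 CNY
0.00520021 CNY × 1.6045 = 0.00834373 NOK

KRW/NOK = 0.0083437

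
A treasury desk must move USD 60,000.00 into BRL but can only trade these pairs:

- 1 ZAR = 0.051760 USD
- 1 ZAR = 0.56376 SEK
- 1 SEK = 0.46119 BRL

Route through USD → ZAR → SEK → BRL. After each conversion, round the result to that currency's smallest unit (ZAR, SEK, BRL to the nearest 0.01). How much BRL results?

BRL 301,391.59

USD 60,000.00 ÷ 0.051760 = ZAR 1,159,196.29
ZAR 1,159,196.29 × 0.56376 = SEK 653,508.50
SEK 653,508.50 × 0.46119 = BRL 301,391.59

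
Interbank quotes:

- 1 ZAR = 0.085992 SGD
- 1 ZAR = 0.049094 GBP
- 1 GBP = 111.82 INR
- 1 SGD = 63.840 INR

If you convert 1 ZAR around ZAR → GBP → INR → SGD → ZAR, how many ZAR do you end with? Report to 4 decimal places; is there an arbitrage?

Around ZAR → GBP → INR → SGD → ZAR: 1 × 0.049094 × 111.82 ÷ 63.840 ÷ 0.085992 = 0.999993
Product ≈ 1 (deviation 0.001%, within rounding noise).

1.0000 (no arbitrage)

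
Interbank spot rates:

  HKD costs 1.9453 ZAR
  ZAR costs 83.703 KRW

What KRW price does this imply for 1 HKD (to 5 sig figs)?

1 HKD × 1.9453 = 1.9453 ZAR
1.9453 ZAR × 83.703 = 162.827 KRW

HKD/KRW = 162.83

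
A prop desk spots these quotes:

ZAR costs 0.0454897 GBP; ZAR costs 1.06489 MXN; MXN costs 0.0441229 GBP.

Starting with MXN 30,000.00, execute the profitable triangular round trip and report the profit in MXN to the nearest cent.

Profitable loop is MXN → GBP → ZAR → MXN:
MXN 30,000.00 × 0.0441229 = GBP 1,323.69
GBP 1,323.69 ÷ 0.0454897 = ZAR 29,098.61
ZAR 29,098.61 × 1.06489 = MXN 30,986.82
Profit = MXN 30,986.82 − MXN 30,000.00

Profit: MXN 986.82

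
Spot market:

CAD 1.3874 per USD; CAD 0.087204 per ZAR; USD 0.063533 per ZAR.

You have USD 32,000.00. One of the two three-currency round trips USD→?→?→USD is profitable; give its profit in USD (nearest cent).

Profitable loop is USD → CAD → ZAR → USD:
USD 32,000.00 × 1.3874 = CAD 44,396.80
CAD 44,396.80 ÷ 0.087204 = ZAR 509,114.26
ZAR 509,114.26 × 0.063533 = USD 32,345.56
Profit = USD 32,345.56 − USD 32,000.00

Profit: USD 345.56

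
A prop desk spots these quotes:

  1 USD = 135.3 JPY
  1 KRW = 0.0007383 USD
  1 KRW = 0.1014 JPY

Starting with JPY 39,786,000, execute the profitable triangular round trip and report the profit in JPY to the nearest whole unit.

Profitable loop is JPY → USD → KRW → JPY:
JPY 39,786,000 ÷ 135.3 = USD 294,057.65
USD 294,057.65 ÷ 0.0007383 = KRW 398,290,193
KRW 398,290,193 × 0.1014 = JPY 40,386,626
Profit = JPY 40,386,626 − JPY 39,786,000

Profit: JPY 600,626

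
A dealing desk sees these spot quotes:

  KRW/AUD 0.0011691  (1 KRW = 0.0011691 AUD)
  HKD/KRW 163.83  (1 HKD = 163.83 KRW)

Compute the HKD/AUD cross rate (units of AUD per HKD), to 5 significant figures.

HKD/AUD = 0.19153

1 HKD × 163.83 = 163.83 KRW
163.83 KRW × 0.0011691 = 0.191534 AUD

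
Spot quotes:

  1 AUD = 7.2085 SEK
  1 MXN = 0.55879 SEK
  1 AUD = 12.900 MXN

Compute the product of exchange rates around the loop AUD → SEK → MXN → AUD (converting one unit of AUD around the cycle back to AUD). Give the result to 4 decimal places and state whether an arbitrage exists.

1.0000 (no arbitrage)

Around AUD → SEK → MXN → AUD: 1 × 7.2085 ÷ 0.55879 ÷ 12.900 = 1.000015
Product ≈ 1 (deviation 0.002%, within rounding noise).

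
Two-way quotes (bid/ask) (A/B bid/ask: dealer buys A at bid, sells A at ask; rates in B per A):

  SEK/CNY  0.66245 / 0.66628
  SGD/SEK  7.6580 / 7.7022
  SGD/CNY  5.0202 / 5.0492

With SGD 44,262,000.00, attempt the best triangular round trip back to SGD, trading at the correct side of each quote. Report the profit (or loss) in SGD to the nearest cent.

Net profit: SGD 209,003.21

Best loop SGD → SEK → CNY → SGD:
SGD 44,262,000.00 × 7.6580 (sell SGD at bid) = SEK 338,958,396.00
SEK 338,958,396.00 × 0.66245 (sell SEK at bid) = CNY 224,542,989.43
CNY 224,542,989.43 ÷ 5.0492 (buy SGD at ask) = SGD 44,471,003.21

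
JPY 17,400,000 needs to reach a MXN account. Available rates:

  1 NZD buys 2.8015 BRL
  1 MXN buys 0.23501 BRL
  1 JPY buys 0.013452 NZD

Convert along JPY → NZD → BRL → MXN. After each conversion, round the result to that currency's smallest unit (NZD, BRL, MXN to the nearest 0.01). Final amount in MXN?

MXN 2,790,232.50

JPY 17,400,000 × 0.013452 = NZD 234,064.80
NZD 234,064.80 × 2.8015 = BRL 655,732.54
BRL 655,732.54 ÷ 0.23501 = MXN 2,790,232.50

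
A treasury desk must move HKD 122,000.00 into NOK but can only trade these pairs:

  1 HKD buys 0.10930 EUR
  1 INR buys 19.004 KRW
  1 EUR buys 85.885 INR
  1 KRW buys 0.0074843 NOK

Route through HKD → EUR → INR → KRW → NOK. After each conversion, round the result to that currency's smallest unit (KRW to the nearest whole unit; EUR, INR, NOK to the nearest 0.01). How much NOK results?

NOK 162,889.66

HKD 122,000.00 × 0.10930 = EUR 13,334.60
EUR 13,334.60 × 85.885 = INR 1,145,242.12
INR 1,145,242.12 × 19.004 = KRW 21,764,181
KRW 21,764,181 × 0.0074843 = NOK 162,889.66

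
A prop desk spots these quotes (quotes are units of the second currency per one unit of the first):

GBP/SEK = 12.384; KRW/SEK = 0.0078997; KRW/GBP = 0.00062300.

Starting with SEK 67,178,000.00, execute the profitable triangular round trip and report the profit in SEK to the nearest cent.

Profitable loop is SEK → GBP → KRW → SEK:
SEK 67,178,000.00 ÷ 12.384 = GBP 5,424,580.10
GBP 5,424,580.10 ÷ 0.00062300 = KRW 8,707,191,177
KRW 8,707,191,177 × 0.0078997 = SEK 68,784,198.14
Profit = SEK 68,784,198.14 − SEK 67,178,000.00

Profit: SEK 1,606,198.14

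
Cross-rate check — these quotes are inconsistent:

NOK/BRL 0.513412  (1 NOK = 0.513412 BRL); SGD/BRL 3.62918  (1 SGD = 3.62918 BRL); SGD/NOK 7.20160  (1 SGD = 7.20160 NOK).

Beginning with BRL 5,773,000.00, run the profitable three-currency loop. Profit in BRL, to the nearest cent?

Profitable loop is BRL → SGD → NOK → BRL:
BRL 5,773,000.00 ÷ 3.62918 = SGD 1,590,717.46
SGD 1,590,717.46 × 7.20160 = NOK 11,455,710.88
NOK 11,455,710.88 × 0.513412 = BRL 5,881,499.43
Profit = BRL 5,881,499.43 − BRL 5,773,000.00

Profit: BRL 108,499.43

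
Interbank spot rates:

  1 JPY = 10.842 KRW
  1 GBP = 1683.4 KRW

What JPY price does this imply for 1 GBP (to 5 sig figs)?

1 GBP × 1683.4 = 1683.4 KRW
1683.4 KRW ÷ 10.842 = 155.267 JPY

GBP/JPY = 155.27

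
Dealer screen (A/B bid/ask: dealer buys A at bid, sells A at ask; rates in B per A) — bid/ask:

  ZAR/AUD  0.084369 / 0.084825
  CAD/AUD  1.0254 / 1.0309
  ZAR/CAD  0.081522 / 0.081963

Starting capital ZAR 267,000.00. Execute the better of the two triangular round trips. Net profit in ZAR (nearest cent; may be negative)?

Best loop ZAR → AUD → CAD → ZAR:
ZAR 267,000.00 × 0.084369 (sell ZAR at bid) = AUD 22,526.52
AUD 22,526.52 ÷ 1.0309 (buy CAD at ask) = CAD 21,851.32
CAD 21,851.32 ÷ 0.081963 (buy ZAR at ask) = ZAR 266,599.77

Net result: ZAR -400.23 (no profitable arbitrage after spreads)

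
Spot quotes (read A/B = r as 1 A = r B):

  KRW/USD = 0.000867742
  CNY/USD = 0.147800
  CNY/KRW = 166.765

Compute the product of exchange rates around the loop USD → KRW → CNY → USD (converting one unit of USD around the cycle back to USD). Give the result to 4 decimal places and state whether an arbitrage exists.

Around USD → KRW → CNY → USD: 1 ÷ 0.000867742 ÷ 166.765 × 0.147800 = 1.021360
Product > 1; profitable direction is USD → KRW → CNY → USD.

1.0214 (arbitrage exists)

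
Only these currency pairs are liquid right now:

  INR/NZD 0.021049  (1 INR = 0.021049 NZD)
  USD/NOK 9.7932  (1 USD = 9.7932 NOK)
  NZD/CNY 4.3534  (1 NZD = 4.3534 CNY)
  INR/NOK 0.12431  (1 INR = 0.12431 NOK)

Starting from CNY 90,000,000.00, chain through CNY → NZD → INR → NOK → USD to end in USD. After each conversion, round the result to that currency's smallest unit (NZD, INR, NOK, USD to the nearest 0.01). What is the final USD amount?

CNY 90,000,000.00 ÷ 4.3534 = NZD 20,673,496.58
NZD 20,673,496.58 ÷ 0.021049 = INR 982,160,510.24
INR 982,160,510.24 × 0.12431 = NOK 122,092,373.03
NOK 122,092,373.03 ÷ 9.7932 = USD 12,467,056.02

USD 12,467,056.02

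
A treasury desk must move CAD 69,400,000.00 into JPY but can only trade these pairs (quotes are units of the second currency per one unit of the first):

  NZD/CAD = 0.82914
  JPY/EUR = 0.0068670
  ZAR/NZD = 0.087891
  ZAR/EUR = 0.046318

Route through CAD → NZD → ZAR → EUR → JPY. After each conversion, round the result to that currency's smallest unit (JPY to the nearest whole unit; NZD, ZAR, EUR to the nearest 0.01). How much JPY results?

CAD 69,400,000.00 ÷ 0.82914 = NZD 83,701,184.36
NZD 83,701,184.36 ÷ 0.087891 = ZAR 952,329,412.11
ZAR 952,329,412.11 × 0.046318 = EUR 44,109,993.71
EUR 44,109,993.71 ÷ 0.0068670 = JPY 6,423,473,673

JPY 6,423,473,673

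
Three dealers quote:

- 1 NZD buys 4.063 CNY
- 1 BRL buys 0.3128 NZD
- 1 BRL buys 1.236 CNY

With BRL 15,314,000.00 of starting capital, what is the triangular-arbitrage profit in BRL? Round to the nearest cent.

Profit: BRL 432,489.17

Profitable loop is BRL → NZD → CNY → BRL:
BRL 15,314,000.00 × 0.3128 = NZD 4,790,219.20
NZD 4,790,219.20 × 4.063 = CNY 19,462,660.61
CNY 19,462,660.61 ÷ 1.236 = BRL 15,746,489.17
Profit = BRL 15,746,489.17 − BRL 15,314,000.00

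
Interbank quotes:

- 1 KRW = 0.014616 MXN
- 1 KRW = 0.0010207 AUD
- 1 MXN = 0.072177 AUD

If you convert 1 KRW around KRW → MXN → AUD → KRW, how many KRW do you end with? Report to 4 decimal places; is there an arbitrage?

1.0335 (arbitrage exists)

Around KRW → MXN → AUD → KRW: 1 × 0.014616 × 0.072177 ÷ 0.0010207 = 1.033545
Product > 1; profitable direction is KRW → MXN → AUD → KRW.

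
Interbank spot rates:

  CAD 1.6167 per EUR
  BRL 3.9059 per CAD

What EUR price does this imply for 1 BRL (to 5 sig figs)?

BRL/EUR = 0.15836

1 BRL ÷ 3.9059 = 0.256023 CAD
0.256023 CAD ÷ 1.6167 = 0.158361 EUR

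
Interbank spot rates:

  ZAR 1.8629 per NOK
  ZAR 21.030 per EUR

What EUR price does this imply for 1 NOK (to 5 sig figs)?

NOK/EUR = 0.088583

1 NOK × 1.8629 = 1.8629 ZAR
1.8629 ZAR ÷ 21.030 = 0.088583 EUR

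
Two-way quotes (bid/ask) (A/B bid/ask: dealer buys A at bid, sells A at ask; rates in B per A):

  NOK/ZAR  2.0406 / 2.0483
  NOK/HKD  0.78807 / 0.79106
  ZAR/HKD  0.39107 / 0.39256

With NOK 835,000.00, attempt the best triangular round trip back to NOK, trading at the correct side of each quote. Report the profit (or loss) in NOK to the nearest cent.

Best loop NOK → ZAR → HKD → NOK:
NOK 835,000.00 × 2.0406 (sell NOK at bid) = ZAR 1,703,901.00
ZAR 1,703,901.00 × 0.39107 (sell ZAR at bid) = HKD 666,344.56
HKD 666,344.56 ÷ 0.79106 (buy NOK at ask) = NOK 842,343.90

Net profit: NOK 7,343.90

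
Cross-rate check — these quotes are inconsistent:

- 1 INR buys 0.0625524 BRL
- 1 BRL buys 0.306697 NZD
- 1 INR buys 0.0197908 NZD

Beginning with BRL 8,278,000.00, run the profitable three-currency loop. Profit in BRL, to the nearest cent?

Profit: BRL 261,555.53

Profitable loop is BRL → INR → NZD → BRL:
BRL 8,278,000.00 ÷ 0.0625524 = INR 132,337,048.62
INR 132,337,048.62 × 0.0197908 = NZD 2,619,056.06
NZD 2,619,056.06 ÷ 0.306697 = BRL 8,539,555.53
Profit = BRL 8,539,555.53 − BRL 8,278,000.00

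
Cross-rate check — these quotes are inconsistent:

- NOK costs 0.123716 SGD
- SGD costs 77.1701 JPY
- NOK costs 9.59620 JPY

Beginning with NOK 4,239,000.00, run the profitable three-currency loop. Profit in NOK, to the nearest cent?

Profit: NOK 21,766.89

Profitable loop is NOK → JPY → SGD → NOK:
NOK 4,239,000.00 × 9.59620 = JPY 40,678,292
JPY 40,678,292 ÷ 77.1701 = SGD 527,125.04
SGD 527,125.04 ÷ 0.123716 = NOK 4,260,766.89
Profit = NOK 4,260,766.89 − NOK 4,239,000.00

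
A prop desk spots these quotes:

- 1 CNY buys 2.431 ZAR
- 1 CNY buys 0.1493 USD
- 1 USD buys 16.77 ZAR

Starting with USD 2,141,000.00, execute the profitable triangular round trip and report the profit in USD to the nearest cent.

Profitable loop is USD → ZAR → CNY → USD:
USD 2,141,000.00 × 16.77 = ZAR 35,904,570.00
ZAR 35,904,570.00 ÷ 2.431 = CNY 14,769,465.24
CNY 14,769,465.24 × 0.1493 = USD 2,205,081.16
Profit = USD 2,205,081.16 − USD 2,141,000.00

Profit: USD 64,081.16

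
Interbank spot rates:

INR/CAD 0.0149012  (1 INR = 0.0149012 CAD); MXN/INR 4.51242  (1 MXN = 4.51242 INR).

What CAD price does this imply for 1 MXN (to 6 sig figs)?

1 MXN × 4.51242 = 4.51242 INR
4.51242 INR × 0.0149012 = 0.0672405 CAD

MXN/CAD = 0.0672405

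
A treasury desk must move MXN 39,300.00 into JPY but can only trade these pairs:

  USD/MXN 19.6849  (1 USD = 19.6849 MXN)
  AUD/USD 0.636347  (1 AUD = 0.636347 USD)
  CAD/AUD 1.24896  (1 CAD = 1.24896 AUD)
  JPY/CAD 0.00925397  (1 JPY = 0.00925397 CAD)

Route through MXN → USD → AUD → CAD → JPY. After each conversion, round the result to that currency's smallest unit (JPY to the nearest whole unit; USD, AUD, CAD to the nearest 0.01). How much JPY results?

JPY 271,449

MXN 39,300.00 ÷ 19.6849 = USD 1,996.45
USD 1,996.45 ÷ 0.636347 = AUD 3,137.36
AUD 3,137.36 ÷ 1.24896 = CAD 2,511.98
CAD 2,511.98 ÷ 0.00925397 = JPY 271,449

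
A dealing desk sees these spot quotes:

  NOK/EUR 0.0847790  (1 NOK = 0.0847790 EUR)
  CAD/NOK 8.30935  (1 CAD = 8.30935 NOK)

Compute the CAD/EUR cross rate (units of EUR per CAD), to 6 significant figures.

1 CAD × 8.30935 = 8.30935 NOK
8.30935 NOK × 0.0847790 = 0.704458 EUR

CAD/EUR = 0.704458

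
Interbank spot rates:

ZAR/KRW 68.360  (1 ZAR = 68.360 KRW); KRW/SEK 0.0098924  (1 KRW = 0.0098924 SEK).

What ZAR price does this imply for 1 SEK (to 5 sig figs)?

1 SEK ÷ 0.0098924 = 101.088 KRW
101.088 KRW ÷ 68.360 = 1.47876 ZAR

SEK/ZAR = 1.4788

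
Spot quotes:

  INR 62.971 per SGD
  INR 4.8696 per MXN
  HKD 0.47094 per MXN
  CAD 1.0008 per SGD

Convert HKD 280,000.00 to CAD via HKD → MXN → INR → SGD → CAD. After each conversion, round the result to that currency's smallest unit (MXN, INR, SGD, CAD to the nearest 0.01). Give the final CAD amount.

CAD 46,014.26

HKD 280,000.00 ÷ 0.47094 = MXN 594,555.57
MXN 594,555.57 × 4.8696 = INR 2,895,247.80
INR 2,895,247.80 ÷ 62.971 = SGD 45,977.48
SGD 45,977.48 × 1.0008 = CAD 46,014.26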